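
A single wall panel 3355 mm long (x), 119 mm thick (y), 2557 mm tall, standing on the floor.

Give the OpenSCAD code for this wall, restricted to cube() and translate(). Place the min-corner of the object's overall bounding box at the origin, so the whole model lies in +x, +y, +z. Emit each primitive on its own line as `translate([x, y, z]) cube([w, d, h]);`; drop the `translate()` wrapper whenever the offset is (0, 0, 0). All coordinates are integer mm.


cube([3355, 119, 2557]);


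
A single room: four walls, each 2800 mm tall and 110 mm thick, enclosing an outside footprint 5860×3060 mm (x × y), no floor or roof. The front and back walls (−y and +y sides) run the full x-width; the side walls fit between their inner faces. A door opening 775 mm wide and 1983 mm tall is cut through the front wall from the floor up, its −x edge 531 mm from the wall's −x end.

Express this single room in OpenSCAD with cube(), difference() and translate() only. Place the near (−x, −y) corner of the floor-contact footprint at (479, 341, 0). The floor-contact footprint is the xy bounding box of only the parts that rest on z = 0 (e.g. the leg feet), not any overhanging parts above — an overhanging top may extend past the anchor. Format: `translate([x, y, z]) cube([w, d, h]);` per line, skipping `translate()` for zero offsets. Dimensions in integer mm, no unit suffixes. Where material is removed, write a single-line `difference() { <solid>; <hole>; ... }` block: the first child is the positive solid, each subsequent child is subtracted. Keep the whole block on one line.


difference() { translate([479, 341, 0]) cube([5860, 110, 2800]); translate([1010, 341, 0]) cube([775, 110, 1983]); }
translate([479, 3291, 0]) cube([5860, 110, 2800]);
translate([479, 451, 0]) cube([110, 2840, 2800]);
translate([6229, 451, 0]) cube([110, 2840, 2800]);


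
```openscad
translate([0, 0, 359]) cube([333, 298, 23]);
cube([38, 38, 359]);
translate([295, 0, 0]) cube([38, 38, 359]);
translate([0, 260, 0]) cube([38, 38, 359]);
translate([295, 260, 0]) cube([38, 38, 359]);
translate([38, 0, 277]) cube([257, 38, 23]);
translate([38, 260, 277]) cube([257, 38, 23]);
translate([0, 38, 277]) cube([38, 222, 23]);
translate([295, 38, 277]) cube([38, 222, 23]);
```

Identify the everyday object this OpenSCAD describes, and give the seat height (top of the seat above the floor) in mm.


A stool. The seat height is 382 mm.

A 333×298×23 slab at z = 359 on four corner posts — a stool. The seat top is 359 + 23 = 382 mm.


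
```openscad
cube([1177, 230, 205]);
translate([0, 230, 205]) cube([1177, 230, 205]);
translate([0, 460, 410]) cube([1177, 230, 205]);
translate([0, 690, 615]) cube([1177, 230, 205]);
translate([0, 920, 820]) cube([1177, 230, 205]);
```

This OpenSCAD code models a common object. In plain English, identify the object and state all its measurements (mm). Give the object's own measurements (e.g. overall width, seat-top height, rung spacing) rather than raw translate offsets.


A straight staircase of 5 solid steps. Each step is 1177 mm wide (x), 230 mm deep (y, the going) and 205 mm tall (the rise). The first step rests on the floor; each subsequent step sits one going further in +y and one rise higher in +z, directly behind and above the previous step with no overlap.


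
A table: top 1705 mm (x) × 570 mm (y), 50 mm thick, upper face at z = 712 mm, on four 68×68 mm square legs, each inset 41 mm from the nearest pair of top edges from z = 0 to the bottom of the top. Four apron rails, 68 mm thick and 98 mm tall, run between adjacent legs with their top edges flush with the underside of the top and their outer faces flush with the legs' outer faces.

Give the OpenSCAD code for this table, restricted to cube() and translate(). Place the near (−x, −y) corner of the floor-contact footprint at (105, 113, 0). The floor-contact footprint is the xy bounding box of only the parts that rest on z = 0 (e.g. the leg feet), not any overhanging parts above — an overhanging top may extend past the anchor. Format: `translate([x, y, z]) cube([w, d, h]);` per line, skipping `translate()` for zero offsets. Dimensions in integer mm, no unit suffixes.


translate([64, 72, 662]) cube([1705, 570, 50]);
translate([105, 113, 0]) cube([68, 68, 662]);
translate([1660, 113, 0]) cube([68, 68, 662]);
translate([105, 533, 0]) cube([68, 68, 662]);
translate([1660, 533, 0]) cube([68, 68, 662]);
translate([173, 113, 564]) cube([1487, 68, 98]);
translate([173, 533, 564]) cube([1487, 68, 98]);
translate([105, 181, 564]) cube([68, 352, 98]);
translate([1660, 181, 564]) cube([68, 352, 98]);


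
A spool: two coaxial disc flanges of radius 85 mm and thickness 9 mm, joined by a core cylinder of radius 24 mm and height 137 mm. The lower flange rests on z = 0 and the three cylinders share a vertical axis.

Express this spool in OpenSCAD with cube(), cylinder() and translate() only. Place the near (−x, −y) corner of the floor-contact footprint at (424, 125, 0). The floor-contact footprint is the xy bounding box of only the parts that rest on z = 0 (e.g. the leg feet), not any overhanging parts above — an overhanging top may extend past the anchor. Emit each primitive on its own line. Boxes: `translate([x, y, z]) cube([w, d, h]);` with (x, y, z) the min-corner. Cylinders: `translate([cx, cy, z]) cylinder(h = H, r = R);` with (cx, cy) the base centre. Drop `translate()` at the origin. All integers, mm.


translate([509, 210, 0]) cylinder(h = 9, r = 85);
translate([509, 210, 9]) cylinder(h = 137, r = 24);
translate([509, 210, 146]) cylinder(h = 9, r = 85);


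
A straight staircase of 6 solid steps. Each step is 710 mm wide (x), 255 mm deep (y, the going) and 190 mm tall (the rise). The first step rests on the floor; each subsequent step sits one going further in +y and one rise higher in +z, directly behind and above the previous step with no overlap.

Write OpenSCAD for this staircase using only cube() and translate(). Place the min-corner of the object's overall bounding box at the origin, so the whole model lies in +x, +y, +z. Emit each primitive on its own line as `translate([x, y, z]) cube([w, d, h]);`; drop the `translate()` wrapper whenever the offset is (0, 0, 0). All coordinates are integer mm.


cube([710, 255, 190]);
translate([0, 255, 190]) cube([710, 255, 190]);
translate([0, 510, 380]) cube([710, 255, 190]);
translate([0, 765, 570]) cube([710, 255, 190]);
translate([0, 1020, 760]) cube([710, 255, 190]);
translate([0, 1275, 950]) cube([710, 255, 190]);


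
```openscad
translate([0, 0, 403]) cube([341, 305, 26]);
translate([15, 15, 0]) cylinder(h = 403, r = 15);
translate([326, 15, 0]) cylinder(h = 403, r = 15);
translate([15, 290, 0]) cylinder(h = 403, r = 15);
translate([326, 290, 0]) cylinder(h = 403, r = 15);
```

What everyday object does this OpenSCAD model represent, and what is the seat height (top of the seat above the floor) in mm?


A stool. The seat height is 429 mm.

A 341×305×26 slab at z = 403 on four corner cylinders — a stool. The seat top is 403 + 26 = 429 mm.


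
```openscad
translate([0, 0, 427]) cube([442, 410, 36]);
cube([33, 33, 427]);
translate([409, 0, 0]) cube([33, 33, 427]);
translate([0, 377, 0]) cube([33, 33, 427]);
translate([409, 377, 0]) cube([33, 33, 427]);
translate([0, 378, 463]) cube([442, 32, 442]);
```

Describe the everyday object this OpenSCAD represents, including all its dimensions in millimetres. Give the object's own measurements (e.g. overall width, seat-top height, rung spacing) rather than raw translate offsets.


A chair. The seat is a 442×410×36 mm slab with its top at z = 463 mm, on four 33×33 mm corner legs (flush with the seat edges, standing on z = 0). A flat backrest 32 mm thick, 442 mm tall, spans the full seat width and rises from the seat top along its +y edge, rear face flush with the rear of the seat.


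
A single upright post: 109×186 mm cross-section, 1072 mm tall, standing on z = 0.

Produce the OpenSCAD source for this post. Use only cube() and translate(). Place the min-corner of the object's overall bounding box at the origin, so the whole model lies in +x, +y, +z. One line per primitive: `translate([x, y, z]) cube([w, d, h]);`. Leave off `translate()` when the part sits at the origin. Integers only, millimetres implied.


cube([109, 186, 1072]);


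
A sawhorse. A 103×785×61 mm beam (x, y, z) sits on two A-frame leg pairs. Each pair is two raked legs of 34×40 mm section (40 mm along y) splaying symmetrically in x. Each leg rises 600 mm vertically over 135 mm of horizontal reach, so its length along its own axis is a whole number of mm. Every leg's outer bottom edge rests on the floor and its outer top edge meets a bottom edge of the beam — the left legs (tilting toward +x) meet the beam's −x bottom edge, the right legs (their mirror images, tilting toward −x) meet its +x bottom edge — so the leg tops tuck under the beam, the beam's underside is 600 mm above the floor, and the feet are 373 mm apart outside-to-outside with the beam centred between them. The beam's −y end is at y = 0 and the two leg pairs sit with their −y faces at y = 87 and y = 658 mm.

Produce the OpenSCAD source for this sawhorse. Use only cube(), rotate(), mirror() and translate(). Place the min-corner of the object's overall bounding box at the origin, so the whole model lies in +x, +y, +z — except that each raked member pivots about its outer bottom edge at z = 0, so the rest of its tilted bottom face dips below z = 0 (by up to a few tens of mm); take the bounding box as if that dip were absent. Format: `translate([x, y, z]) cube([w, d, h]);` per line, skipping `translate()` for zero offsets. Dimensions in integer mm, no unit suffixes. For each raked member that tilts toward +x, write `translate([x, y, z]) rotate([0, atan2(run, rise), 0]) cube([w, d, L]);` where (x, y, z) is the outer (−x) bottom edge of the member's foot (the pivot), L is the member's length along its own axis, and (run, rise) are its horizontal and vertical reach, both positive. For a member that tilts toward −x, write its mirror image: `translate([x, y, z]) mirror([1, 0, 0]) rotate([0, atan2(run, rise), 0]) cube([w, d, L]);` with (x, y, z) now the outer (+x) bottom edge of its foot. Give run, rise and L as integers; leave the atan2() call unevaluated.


translate([135, 0, 600]) cube([103, 785, 61]);
translate([0, 87, 0]) rotate([0, atan2(135, 600), 0]) cube([34, 40, 615]);
translate([373, 87, 0]) mirror([1, 0, 0]) rotate([0, atan2(135, 600), 0]) cube([34, 40, 615]);
translate([0, 658, 0]) rotate([0, atan2(135, 600), 0]) cube([34, 40, 615]);
translate([373, 658, 0]) mirror([1, 0, 0]) rotate([0, atan2(135, 600), 0]) cube([34, 40, 615]);


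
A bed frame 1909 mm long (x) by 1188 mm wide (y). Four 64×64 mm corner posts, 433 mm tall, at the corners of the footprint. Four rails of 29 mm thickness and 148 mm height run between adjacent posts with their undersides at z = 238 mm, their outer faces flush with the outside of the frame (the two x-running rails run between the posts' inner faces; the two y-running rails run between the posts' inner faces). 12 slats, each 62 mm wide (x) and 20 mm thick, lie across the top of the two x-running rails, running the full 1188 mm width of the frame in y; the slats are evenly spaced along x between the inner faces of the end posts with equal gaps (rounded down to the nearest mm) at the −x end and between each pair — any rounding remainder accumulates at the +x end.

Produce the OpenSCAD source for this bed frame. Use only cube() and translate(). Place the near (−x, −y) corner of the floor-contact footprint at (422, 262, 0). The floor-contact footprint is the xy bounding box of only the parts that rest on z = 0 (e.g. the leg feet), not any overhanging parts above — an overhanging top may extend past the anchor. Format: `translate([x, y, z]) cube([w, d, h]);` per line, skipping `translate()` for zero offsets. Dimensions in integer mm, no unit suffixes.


translate([422, 262, 0]) cube([64, 64, 433]);
translate([422, 1386, 0]) cube([64, 64, 433]);
translate([2267, 262, 0]) cube([64, 64, 433]);
translate([2267, 1386, 0]) cube([64, 64, 433]);
translate([486, 262, 238]) cube([1781, 29, 148]);
translate([486, 1421, 238]) cube([1781, 29, 148]);
translate([422, 326, 238]) cube([29, 1060, 148]);
translate([2302, 326, 238]) cube([29, 1060, 148]);
translate([565, 262, 386]) cube([62, 1188, 20]);
translate([706, 262, 386]) cube([62, 1188, 20]);
translate([847, 262, 386]) cube([62, 1188, 20]);
translate([988, 262, 386]) cube([62, 1188, 20]);
translate([1129, 262, 386]) cube([62, 1188, 20]);
translate([1270, 262, 386]) cube([62, 1188, 20]);
translate([1411, 262, 386]) cube([62, 1188, 20]);
translate([1552, 262, 386]) cube([62, 1188, 20]);
translate([1693, 262, 386]) cube([62, 1188, 20]);
translate([1834, 262, 386]) cube([62, 1188, 20]);
translate([1975, 262, 386]) cube([62, 1188, 20]);
translate([2116, 262, 386]) cube([62, 1188, 20]);


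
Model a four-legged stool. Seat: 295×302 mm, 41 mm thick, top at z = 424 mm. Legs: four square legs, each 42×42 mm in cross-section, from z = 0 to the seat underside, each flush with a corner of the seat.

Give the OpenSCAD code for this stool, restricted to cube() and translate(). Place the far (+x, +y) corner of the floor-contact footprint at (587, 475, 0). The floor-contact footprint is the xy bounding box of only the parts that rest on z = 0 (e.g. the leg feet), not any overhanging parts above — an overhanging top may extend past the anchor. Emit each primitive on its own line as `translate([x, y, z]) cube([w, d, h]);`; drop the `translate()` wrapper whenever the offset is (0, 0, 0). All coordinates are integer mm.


translate([292, 173, 383]) cube([295, 302, 41]);
translate([292, 173, 0]) cube([42, 42, 383]);
translate([545, 173, 0]) cube([42, 42, 383]);
translate([292, 433, 0]) cube([42, 42, 383]);
translate([545, 433, 0]) cube([42, 42, 383]);


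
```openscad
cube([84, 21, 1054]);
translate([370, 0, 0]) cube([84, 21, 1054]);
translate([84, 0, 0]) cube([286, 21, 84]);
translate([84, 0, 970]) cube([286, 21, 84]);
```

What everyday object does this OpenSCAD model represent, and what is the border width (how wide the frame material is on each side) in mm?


A picture frame. The border width is 84 mm.

Four thin pieces enclosing a rectangular opening — a picture frame. The two full-height stiles are 1054 mm tall; the top rail sits at z = 970 and is 84 mm tall, so the border above the opening is 1054 − 970 = 84 mm, matching the stile x-width.


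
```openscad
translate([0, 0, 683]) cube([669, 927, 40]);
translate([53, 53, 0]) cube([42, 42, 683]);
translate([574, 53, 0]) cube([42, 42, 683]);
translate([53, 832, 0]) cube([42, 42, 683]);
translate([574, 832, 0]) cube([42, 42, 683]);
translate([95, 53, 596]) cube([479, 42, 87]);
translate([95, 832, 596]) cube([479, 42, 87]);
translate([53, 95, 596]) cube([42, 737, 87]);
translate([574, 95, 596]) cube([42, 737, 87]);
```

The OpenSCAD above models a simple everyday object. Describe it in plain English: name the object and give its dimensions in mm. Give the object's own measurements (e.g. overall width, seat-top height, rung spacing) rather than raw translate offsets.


A rectangular dining table. The top is 669×927×40 mm with its upper surface at z = 723 mm. It stands on four 42×42 mm square legs, each inset 53 mm from the nearest pair of top edges, running from the floor to the underside of the top. Four apron rails, 42 mm thick and 87 mm tall, run between adjacent legs with their top edges flush with the underside of the top and their outer faces flush with the legs' outer faces.


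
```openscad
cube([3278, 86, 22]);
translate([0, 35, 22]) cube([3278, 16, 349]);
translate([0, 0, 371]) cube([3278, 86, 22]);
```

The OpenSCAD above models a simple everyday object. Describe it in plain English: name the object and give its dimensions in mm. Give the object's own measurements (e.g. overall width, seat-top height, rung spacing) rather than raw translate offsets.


An I-beam lying along x, 3278 mm long. Overall section height 393 mm. Two flanges 86 mm wide (y) and 22 mm thick, one on the floor and one at the top; a web 16 mm thick runs between them, centred on the flange width.


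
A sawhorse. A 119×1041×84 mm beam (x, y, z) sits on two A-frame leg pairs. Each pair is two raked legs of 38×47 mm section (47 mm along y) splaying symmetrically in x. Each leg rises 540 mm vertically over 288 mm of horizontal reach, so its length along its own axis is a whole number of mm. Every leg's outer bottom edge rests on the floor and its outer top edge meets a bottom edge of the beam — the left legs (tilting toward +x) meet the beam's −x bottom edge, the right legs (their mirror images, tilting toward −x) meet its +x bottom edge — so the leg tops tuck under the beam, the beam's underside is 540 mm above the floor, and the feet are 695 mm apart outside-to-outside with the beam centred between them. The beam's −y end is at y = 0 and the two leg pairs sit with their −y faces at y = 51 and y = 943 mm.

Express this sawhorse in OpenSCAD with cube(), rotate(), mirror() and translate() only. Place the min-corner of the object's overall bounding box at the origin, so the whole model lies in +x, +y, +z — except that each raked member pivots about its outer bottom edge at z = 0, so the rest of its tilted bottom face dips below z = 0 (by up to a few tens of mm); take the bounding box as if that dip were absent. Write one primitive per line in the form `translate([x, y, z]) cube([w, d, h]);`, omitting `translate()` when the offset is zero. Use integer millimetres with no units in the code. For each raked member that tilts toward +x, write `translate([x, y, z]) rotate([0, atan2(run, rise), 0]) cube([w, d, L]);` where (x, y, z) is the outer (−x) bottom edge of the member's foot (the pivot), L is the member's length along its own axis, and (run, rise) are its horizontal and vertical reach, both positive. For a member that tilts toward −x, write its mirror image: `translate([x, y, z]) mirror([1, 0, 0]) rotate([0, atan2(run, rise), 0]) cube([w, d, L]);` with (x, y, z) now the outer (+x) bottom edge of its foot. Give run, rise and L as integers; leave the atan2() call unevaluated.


// leg length = √(288² + 540²) = 612
// right-leg outer foot x = 2·288 + 119 = 695
// beam min-corner = (288, 0, 540)
translate([288, 0, 540]) cube([119, 1041, 84]);
translate([0, 51, 0]) rotate([0, atan2(288, 540), 0]) cube([38, 47, 612]);
translate([695, 51, 0]) mirror([1, 0, 0]) rotate([0, atan2(288, 540), 0]) cube([38, 47, 612]);
translate([0, 943, 0]) rotate([0, atan2(288, 540), 0]) cube([38, 47, 612]);
translate([695, 943, 0]) mirror([1, 0, 0]) rotate([0, atan2(288, 540), 0]) cube([38, 47, 612]);


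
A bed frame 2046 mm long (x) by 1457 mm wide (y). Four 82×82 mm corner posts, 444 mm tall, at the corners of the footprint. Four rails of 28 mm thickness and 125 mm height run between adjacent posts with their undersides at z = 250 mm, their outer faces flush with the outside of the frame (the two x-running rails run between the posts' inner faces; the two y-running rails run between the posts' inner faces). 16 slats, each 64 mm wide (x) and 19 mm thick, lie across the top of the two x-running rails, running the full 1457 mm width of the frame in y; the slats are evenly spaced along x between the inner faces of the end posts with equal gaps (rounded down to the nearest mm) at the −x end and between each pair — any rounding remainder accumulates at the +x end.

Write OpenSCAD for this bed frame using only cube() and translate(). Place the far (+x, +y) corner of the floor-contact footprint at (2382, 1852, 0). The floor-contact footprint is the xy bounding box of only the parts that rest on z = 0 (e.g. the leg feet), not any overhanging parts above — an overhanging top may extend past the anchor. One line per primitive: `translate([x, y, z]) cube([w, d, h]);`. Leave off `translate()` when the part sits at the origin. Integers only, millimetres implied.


translate([336, 395, 0]) cube([82, 82, 444]);
translate([336, 1770, 0]) cube([82, 82, 444]);
translate([2300, 395, 0]) cube([82, 82, 444]);
translate([2300, 1770, 0]) cube([82, 82, 444]);
translate([418, 395, 250]) cube([1882, 28, 125]);
translate([418, 1824, 250]) cube([1882, 28, 125]);
translate([336, 477, 250]) cube([28, 1293, 125]);
translate([2354, 477, 250]) cube([28, 1293, 125]);
translate([468, 395, 375]) cube([64, 1457, 19]);
translate([582, 395, 375]) cube([64, 1457, 19]);
translate([696, 395, 375]) cube([64, 1457, 19]);
translate([810, 395, 375]) cube([64, 1457, 19]);
translate([924, 395, 375]) cube([64, 1457, 19]);
translate([1038, 395, 375]) cube([64, 1457, 19]);
translate([1152, 395, 375]) cube([64, 1457, 19]);
translate([1266, 395, 375]) cube([64, 1457, 19]);
translate([1380, 395, 375]) cube([64, 1457, 19]);
translate([1494, 395, 375]) cube([64, 1457, 19]);
translate([1608, 395, 375]) cube([64, 1457, 19]);
translate([1722, 395, 375]) cube([64, 1457, 19]);
translate([1836, 395, 375]) cube([64, 1457, 19]);
translate([1950, 395, 375]) cube([64, 1457, 19]);
translate([2064, 395, 375]) cube([64, 1457, 19]);
translate([2178, 395, 375]) cube([64, 1457, 19]);


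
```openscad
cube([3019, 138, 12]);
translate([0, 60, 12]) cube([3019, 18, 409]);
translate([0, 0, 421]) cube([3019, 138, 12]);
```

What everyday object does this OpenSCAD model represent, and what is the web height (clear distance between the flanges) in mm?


An I-beam. The web height is 409 mm.

Two wide flanges with a thin centred web — an I-beam. Overall 433 mm minus two 12 mm flanges gives a web of 433 − 2·12 = 409 mm.


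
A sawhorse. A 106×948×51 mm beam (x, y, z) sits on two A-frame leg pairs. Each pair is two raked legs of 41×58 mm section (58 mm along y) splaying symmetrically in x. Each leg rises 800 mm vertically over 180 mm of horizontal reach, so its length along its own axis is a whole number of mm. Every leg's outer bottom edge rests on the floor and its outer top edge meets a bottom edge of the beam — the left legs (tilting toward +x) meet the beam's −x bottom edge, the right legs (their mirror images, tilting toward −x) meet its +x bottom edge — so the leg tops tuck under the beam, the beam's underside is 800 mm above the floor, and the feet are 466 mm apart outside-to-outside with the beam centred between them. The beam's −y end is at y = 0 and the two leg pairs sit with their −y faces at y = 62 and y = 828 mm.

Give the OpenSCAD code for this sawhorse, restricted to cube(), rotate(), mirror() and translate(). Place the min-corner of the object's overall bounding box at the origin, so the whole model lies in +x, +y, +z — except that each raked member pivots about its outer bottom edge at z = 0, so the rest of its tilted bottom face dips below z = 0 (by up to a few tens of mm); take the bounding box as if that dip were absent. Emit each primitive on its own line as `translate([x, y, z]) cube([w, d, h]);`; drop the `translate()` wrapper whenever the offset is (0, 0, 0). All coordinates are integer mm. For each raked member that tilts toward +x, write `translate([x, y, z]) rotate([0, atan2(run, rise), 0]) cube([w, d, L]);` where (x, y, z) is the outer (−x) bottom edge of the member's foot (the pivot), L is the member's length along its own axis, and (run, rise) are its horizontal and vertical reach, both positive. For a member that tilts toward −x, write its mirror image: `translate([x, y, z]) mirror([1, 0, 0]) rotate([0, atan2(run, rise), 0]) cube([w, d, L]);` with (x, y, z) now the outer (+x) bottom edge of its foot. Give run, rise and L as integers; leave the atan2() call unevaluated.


translate([180, 0, 800]) cube([106, 948, 51]);
translate([0, 62, 0]) rotate([0, atan2(180, 800), 0]) cube([41, 58, 820]);
translate([466, 62, 0]) mirror([1, 0, 0]) rotate([0, atan2(180, 800), 0]) cube([41, 58, 820]);
translate([0, 828, 0]) rotate([0, atan2(180, 800), 0]) cube([41, 58, 820]);
translate([466, 828, 0]) mirror([1, 0, 0]) rotate([0, atan2(180, 800), 0]) cube([41, 58, 820]);


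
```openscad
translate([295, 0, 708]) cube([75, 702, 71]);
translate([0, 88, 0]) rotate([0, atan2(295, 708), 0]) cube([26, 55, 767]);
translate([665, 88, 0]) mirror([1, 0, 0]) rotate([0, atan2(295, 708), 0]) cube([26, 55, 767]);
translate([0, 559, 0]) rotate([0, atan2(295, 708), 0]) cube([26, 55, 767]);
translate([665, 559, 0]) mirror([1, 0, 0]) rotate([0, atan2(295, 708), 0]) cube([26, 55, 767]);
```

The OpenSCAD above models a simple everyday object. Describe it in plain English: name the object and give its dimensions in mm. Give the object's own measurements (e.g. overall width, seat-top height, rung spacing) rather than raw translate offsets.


A sawhorse. A 75×702×71 mm beam (x, y, z) sits on two A-frame leg pairs. Each pair is two raked legs of 26×55 mm section (55 mm along y) splaying symmetrically in x. Each leg rises 708 mm vertically over 295 mm of horizontal reach and is 767 mm long along its own axis. Every leg's outer bottom edge rests on the floor and its outer top edge meets a bottom edge of the beam — the left legs (tilting toward +x) meet the beam's −x bottom edge, the right legs (their mirror images, tilting toward −x) meet its +x bottom edge — so the leg tops tuck under the beam, the beam's underside is 708 mm above the floor, and the feet are 665 mm apart outside-to-outside with the beam centred between them. The two leg pairs are set in 88 mm from either end of the beam.


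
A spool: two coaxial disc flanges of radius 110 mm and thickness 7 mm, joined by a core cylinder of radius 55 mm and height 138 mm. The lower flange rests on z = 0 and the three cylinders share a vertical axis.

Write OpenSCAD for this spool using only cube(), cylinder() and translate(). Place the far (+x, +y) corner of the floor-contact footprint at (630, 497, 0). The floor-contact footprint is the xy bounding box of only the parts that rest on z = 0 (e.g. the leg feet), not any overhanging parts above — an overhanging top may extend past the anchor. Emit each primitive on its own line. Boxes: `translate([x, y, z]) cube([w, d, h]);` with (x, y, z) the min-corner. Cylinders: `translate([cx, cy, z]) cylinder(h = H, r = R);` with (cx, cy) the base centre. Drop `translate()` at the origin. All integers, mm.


translate([520, 387, 0]) cylinder(h = 7, r = 110);
translate([520, 387, 7]) cylinder(h = 138, r = 55);
translate([520, 387, 145]) cylinder(h = 7, r = 110);


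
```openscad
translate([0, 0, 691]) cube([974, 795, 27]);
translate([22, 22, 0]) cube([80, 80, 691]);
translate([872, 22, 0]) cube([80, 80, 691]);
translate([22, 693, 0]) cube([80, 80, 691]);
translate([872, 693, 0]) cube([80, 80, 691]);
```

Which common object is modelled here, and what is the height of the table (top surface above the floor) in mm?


A table. The table height is 718 mm.

A 974×795×27 slab sits at z = 691 on four 80 mm square posts — a table. The top surface is at 691 + 27 = 718 mm.


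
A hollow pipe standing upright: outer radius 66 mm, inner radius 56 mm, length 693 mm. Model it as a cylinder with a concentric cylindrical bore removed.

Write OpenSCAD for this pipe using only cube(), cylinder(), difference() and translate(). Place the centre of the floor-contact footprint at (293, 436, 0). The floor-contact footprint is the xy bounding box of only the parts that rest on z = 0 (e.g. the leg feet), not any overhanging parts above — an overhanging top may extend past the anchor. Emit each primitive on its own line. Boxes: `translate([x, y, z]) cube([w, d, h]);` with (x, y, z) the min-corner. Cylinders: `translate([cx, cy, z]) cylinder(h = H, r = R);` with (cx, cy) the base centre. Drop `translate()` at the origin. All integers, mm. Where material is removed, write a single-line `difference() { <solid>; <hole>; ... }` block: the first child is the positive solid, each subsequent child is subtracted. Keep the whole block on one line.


difference() { translate([293, 436, 0]) cylinder(h = 693, r = 66); translate([293, 436, 0]) cylinder(h = 693, r = 56); }


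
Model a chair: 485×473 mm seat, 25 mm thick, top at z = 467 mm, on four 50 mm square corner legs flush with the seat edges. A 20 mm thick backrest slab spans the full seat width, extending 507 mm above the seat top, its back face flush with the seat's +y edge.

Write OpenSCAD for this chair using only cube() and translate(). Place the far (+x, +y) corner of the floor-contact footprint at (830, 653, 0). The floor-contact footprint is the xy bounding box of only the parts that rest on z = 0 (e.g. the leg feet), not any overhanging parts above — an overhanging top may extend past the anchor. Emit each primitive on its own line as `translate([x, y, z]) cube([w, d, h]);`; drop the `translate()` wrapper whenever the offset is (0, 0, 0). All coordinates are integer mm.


// leg_h = 467 - 25 = 442
translate([345, 180, 442]) cube([485, 473, 25]);
translate([345, 180, 0]) cube([50, 50, 442]);
translate([780, 180, 0]) cube([50, 50, 442]);
translate([345, 603, 0]) cube([50, 50, 442]);
translate([780, 603, 0]) cube([50, 50, 442]);
translate([345, 633, 467]) cube([485, 20, 507]);


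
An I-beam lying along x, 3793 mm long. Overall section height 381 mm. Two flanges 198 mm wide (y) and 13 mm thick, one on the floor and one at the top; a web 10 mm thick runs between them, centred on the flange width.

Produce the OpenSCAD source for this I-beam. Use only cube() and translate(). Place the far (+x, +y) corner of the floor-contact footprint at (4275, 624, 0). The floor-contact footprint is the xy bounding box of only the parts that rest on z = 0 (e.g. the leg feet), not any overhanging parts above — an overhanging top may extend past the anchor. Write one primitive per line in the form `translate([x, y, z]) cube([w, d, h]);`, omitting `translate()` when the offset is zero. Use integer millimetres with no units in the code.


translate([482, 426, 0]) cube([3793, 198, 13]);
translate([482, 520, 13]) cube([3793, 10, 355]);
translate([482, 426, 368]) cube([3793, 198, 13]);


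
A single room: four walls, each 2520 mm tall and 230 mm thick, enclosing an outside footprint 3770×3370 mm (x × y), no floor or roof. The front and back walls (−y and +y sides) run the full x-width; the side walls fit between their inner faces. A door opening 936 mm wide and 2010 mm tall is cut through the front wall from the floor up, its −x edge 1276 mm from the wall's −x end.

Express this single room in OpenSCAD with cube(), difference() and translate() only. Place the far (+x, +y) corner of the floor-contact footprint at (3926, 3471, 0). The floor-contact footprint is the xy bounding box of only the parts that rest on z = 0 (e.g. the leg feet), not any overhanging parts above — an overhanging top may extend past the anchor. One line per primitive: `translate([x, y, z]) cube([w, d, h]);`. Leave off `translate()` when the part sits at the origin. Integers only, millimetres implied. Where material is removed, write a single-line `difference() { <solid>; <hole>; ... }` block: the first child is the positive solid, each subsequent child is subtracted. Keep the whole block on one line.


difference() { translate([156, 101, 0]) cube([3770, 230, 2520]); translate([1432, 101, 0]) cube([936, 230, 2010]); }
translate([156, 3241, 0]) cube([3770, 230, 2520]);
translate([156, 331, 0]) cube([230, 2910, 2520]);
translate([3696, 331, 0]) cube([230, 2910, 2520]);


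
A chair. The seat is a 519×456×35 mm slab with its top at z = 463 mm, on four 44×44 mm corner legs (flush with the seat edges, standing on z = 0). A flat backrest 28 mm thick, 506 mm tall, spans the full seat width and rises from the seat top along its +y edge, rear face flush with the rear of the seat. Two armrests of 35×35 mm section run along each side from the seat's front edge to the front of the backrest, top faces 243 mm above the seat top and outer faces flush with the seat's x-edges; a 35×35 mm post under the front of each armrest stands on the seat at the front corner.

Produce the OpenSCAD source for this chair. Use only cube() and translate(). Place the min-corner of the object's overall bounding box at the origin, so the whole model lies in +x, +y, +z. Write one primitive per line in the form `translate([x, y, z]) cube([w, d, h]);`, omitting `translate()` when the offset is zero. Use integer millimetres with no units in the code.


translate([0, 0, 428]) cube([519, 456, 35]);
cube([44, 44, 428]);
translate([475, 0, 0]) cube([44, 44, 428]);
translate([0, 412, 0]) cube([44, 44, 428]);
translate([475, 412, 0]) cube([44, 44, 428]);
translate([0, 428, 463]) cube([519, 28, 506]);
translate([0, 0, 671]) cube([35, 428, 35]);
translate([484, 0, 671]) cube([35, 428, 35]);
translate([0, 0, 463]) cube([35, 35, 208]);
translate([484, 0, 463]) cube([35, 35, 208]);


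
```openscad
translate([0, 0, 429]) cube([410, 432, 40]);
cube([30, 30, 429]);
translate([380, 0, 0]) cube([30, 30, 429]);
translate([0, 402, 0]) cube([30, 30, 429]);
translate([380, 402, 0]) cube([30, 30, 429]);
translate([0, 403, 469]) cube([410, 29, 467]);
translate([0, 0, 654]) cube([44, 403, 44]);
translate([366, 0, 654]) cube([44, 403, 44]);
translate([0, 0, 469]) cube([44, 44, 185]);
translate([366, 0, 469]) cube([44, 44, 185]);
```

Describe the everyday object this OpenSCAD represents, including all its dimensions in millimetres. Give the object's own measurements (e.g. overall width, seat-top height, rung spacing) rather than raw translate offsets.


A chair. The seat is a 410×432×40 mm slab with its top at z = 469 mm, on four 30×30 mm corner legs (flush with the seat edges, standing on z = 0). A flat backrest 29 mm thick, 467 mm tall, spans the full seat width and rises from the seat top along its +y edge, rear face flush with the rear of the seat. Two armrests of 44×44 mm section run along each side from the seat's front edge to the front of the backrest, top faces 229 mm above the seat top and outer faces flush with the seat's x-edges; a 44×44 mm post under the front of each armrest stands on the seat at the front corner.


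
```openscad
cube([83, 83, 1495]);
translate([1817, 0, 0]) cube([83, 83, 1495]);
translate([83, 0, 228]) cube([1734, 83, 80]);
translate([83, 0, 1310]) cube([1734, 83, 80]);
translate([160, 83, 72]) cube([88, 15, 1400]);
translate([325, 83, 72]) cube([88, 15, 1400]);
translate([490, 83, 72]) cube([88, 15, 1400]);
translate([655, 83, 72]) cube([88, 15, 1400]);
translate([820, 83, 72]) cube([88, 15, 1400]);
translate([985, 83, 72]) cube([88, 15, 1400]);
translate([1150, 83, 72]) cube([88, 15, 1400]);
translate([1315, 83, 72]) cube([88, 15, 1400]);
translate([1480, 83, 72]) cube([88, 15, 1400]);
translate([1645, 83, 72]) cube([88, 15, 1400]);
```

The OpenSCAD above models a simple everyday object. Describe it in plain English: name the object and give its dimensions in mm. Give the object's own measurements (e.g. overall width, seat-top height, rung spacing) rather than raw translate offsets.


A fence section. Two 83×83 mm posts, 1495 mm tall, stand on the floor with a clear span of 1734 mm between their inner faces. Two horizontal rails of 83×80 mm section span the gap between the posts with their undersides at z = 228 mm and z = 1310 mm, flush with the posts' −y face. 10 pickets, each 88 mm wide, 15 mm thick and 1400 mm tall, are fixed to the +y face of the rails with their bottoms at z = 72 mm, spaced across the span with a 77 mm gap after the −x post and between neighbouring pickets, with 84 mm left before the +x post.


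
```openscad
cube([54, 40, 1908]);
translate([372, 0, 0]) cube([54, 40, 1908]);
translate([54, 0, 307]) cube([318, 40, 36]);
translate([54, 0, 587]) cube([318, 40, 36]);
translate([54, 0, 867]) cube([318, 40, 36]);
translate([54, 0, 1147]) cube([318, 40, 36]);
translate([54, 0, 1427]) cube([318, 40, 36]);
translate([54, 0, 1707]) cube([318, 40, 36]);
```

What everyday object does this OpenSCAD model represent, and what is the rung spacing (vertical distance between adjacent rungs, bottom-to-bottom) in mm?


A ladder. The rung spacing is 280 mm.

Two tall 54×40 posts with 6 short bars between them — a ladder. Adjacent rungs sit at z = 307 and z = 587, so the spacing is 587 − 307 = 280 mm.


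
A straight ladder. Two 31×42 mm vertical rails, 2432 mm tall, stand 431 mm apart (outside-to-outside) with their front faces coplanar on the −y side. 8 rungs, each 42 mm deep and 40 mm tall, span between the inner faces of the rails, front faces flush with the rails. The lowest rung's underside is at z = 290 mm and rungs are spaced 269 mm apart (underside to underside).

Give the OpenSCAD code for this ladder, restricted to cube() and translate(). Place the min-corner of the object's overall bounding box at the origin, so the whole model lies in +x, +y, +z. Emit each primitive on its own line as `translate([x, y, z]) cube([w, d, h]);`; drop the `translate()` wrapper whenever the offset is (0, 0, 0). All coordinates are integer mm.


cube([31, 42, 2432]);
translate([400, 0, 0]) cube([31, 42, 2432]);
translate([31, 0, 290]) cube([369, 42, 40]);
translate([31, 0, 559]) cube([369, 42, 40]);
translate([31, 0, 828]) cube([369, 42, 40]);
translate([31, 0, 1097]) cube([369, 42, 40]);
translate([31, 0, 1366]) cube([369, 42, 40]);
translate([31, 0, 1635]) cube([369, 42, 40]);
translate([31, 0, 1904]) cube([369, 42, 40]);
translate([31, 0, 2173]) cube([369, 42, 40]);


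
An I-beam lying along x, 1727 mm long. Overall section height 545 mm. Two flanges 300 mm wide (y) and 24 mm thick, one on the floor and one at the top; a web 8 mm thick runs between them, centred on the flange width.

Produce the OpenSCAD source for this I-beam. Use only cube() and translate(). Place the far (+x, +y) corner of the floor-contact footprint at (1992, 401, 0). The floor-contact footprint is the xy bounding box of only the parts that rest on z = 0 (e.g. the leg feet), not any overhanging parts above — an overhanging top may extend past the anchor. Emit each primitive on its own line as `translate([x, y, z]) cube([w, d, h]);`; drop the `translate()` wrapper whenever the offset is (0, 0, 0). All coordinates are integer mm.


translate([265, 101, 0]) cube([1727, 300, 24]);
translate([265, 247, 24]) cube([1727, 8, 497]);
translate([265, 101, 521]) cube([1727, 300, 24]);


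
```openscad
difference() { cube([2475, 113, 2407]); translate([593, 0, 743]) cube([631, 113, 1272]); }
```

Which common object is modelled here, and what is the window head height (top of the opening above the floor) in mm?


A wall with a window opening. The window head height is 2015 mm.

A wall with a rectangular opening subtracted — a window. Sill at z = 743, opening 1272 mm tall, so the head is at 743 + 1272 = 2015 mm.


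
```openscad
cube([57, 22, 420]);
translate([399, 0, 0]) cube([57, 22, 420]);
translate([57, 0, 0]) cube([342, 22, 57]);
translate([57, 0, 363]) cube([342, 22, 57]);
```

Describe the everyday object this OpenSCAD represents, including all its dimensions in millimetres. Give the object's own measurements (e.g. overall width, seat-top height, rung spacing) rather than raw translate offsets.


A rectangular picture frame lying in the x–z plane (depth along y). The opening is 342 mm wide (x) by 306 mm tall (z), surrounded by a border 57 mm wide on all four sides. The frame is 22 mm deep and is made of two full-height vertical stiles with two horizontal rails fitted between them.


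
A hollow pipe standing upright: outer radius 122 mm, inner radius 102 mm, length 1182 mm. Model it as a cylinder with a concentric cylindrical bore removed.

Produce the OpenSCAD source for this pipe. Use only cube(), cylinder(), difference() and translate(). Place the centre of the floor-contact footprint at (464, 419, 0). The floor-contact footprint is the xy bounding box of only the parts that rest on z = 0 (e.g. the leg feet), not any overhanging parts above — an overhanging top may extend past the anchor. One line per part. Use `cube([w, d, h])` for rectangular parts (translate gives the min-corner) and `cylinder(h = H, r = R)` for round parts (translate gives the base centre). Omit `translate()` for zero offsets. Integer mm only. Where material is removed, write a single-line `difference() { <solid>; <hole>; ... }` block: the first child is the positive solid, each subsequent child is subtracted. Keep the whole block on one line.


difference() { translate([464, 419, 0]) cylinder(h = 1182, r = 122); translate([464, 419, 0]) cylinder(h = 1182, r = 102); }
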